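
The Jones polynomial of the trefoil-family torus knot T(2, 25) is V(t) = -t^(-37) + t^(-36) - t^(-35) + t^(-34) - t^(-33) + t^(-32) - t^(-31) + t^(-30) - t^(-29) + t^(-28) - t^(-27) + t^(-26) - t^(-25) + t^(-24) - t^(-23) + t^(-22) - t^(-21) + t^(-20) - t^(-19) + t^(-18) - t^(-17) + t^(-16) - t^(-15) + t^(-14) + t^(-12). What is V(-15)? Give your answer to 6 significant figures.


Substituting t = -15 into V(t) = -t^(-37) + t^(-36) - t^(-35) + t^(-34) - t^(-33) + t^(-32) - t^(-31) + t^(-30) - t^(-29) + t^(-28) - t^(-27) + t^(-26) - t^(-25) + t^(-24) - t^(-23) + t^(-22) - t^(-21) + t^(-20) - t^(-19) + t^(-18) - t^(-17) + t^(-16) - t^(-15) + t^(-14) + t^(-12):
  (-)t^(-37) = 3.05227e-44
  (+)t^(-36) = 4.57841e-43
  (-)t^(-35) = 6.86761e-42
  (+)t^(-34) = 1.03014e-40
  (-)t^(-33) = 1.54521e-39
  (+)t^(-32) = 2.31782e-38
  (-)t^(-31) = 3.47673e-37
  (+)t^(-30) = 5.2151e-36
  (-)t^(-29) = 7.82264e-35
  (+)t^(-28) = 1.1734e-33
  (-)t^(-27) = 1.76009e-32
  (+)t^(-26) = 2.64014e-31
  (-)t^(-25) = 3.96021e-30
  (+)t^(-24) = 5.94032e-29
  (-)t^(-23) = 8.91048e-28
  (+)t^(-22) = 1.33657e-26
  (-)t^(-21) = 2.00486e-25
  (+)t^(-20) = 3.00729e-24
  (-)t^(-19) = 4.51093e-23
  (+)t^(-18) = 6.76639e-22
  (-)t^(-17) = 1.01496e-20
  (+)t^(-16) = 1.52244e-19
  (-)t^(-15) = 2.28366e-18
  (+)t^(-14) = 3.42549e-17
  (+)t^(-12) = 7.70735e-15
Sum = (3.05227e-44) + (4.57841e-43) + (6.86761e-42) + (1.03014e-40) + (1.54521e-39) + (2.31782e-38) + (3.47673e-37) + (5.2151e-36) + (7.82264e-35) + (1.1734e-33) + (1.76009e-32) + (2.64014e-31) + (3.96021e-30) + (5.94032e-29) + (8.91048e-28) + (1.33657e-26) + (2.00486e-25) + (3.00729e-24) + (4.51093e-23) + (6.76639e-22) + (1.01496e-20) + (1.52244e-19) + (2.28366e-18) + (3.42549e-17) + (7.70735e-15)
= 7.74404828e-15
Rounded to 6 significant figures: 7.74405e-15

7.74405e-15


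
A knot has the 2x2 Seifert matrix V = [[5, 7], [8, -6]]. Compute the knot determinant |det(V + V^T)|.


Step 1: Form V + V^T where V = [[5, 7], [8, -6]]
  V^T = [[5, 8], [7, -6]]
  V + V^T = [[10, 15], [15, -12]]
Step 2: det(V + V^T) = 10*(-12) - 15*15
  = -120 - 225 = -345
Step 3: Knot determinant = |det(V + V^T)| = |-345| = 345

345


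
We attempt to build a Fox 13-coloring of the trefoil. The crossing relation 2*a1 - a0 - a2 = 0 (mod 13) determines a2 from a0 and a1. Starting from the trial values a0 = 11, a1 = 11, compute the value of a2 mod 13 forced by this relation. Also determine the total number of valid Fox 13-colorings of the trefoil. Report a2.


Step 1: Apply the given crossing relation 2*a1 - a0 - a2 = 0 (mod 13).
  a2 = 2*a1 - a0 mod 13
  a2 = 2*11 - 11 mod 13
  a2 = 22 - 11 mod 13
  a2 = 11 mod 13 = 11
Step 2: The trefoil has determinant 3.
  Number of Fox p-colorings (p prime) is p^2 if p = 3, else p.
  Since 13 does not divide 3, only trivial (constant) colorings exist.
  (Here a0 = a1 = a2 = 11, the constant coloring, which is valid.)
  Total colorings = 13
Step 3: a2 = 11, total Fox 13-colorings = 13

11


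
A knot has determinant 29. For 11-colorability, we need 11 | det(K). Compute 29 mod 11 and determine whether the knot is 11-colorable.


Step 1: A knot is p-colorable if and only if p divides its determinant.
Step 2: Compute 29 mod 11.
29 = 2 * 11 + 7
Step 3: 29 mod 11 = 7
Step 4: The knot is 11-colorable: no

7


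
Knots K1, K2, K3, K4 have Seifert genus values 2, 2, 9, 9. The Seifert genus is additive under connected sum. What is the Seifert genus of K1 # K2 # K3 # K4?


The Seifert genus is additive under connected sum.
Seifert genus(K1 # K2 # K3 # K4) = (2) + (2) + (9) + (9)
= 22

22


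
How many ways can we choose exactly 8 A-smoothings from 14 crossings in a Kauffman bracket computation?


We choose which 8 of 14 crossings get A-smoothings.
C(14, 8) = 14! / (8! * 6!)
= 3003

3003


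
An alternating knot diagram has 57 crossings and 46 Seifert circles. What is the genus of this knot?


For alternating knots, g = (c - s + 1)/2.
= (57 - 46 + 1)/2
= 12/2 = 6

6


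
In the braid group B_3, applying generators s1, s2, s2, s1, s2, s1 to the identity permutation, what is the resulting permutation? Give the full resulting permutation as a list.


Starting with identity [1, 2, 3].
Apply generators in sequence:
  After s1: [2, 1, 3]
  After s2: [2, 3, 1]
  After s2: [2, 1, 3]
  After s1: [1, 2, 3]
  After s2: [1, 3, 2]
  After s1: [3, 1, 2]
Final permutation: [3, 1, 2]

[3, 1, 2]


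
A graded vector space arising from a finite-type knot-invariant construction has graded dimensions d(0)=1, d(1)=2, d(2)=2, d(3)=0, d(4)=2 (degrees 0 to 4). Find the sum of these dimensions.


Total dimension = d(0) + d(1) + ... + d(4)
= 1 + 2 + 2 + 0 + 2
= 7

7


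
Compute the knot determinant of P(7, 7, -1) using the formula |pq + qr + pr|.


Step 1: Compute pq + qr + pr.
pq = 7*7 = 49
qr = 7*(-1) = -7
pr = 7*(-1) = -7
pq + qr + pr = 49 + (-7) + (-7) = 35
Step 2: Take absolute value.
det(P(7,7,-1)) = |35| = 35

35


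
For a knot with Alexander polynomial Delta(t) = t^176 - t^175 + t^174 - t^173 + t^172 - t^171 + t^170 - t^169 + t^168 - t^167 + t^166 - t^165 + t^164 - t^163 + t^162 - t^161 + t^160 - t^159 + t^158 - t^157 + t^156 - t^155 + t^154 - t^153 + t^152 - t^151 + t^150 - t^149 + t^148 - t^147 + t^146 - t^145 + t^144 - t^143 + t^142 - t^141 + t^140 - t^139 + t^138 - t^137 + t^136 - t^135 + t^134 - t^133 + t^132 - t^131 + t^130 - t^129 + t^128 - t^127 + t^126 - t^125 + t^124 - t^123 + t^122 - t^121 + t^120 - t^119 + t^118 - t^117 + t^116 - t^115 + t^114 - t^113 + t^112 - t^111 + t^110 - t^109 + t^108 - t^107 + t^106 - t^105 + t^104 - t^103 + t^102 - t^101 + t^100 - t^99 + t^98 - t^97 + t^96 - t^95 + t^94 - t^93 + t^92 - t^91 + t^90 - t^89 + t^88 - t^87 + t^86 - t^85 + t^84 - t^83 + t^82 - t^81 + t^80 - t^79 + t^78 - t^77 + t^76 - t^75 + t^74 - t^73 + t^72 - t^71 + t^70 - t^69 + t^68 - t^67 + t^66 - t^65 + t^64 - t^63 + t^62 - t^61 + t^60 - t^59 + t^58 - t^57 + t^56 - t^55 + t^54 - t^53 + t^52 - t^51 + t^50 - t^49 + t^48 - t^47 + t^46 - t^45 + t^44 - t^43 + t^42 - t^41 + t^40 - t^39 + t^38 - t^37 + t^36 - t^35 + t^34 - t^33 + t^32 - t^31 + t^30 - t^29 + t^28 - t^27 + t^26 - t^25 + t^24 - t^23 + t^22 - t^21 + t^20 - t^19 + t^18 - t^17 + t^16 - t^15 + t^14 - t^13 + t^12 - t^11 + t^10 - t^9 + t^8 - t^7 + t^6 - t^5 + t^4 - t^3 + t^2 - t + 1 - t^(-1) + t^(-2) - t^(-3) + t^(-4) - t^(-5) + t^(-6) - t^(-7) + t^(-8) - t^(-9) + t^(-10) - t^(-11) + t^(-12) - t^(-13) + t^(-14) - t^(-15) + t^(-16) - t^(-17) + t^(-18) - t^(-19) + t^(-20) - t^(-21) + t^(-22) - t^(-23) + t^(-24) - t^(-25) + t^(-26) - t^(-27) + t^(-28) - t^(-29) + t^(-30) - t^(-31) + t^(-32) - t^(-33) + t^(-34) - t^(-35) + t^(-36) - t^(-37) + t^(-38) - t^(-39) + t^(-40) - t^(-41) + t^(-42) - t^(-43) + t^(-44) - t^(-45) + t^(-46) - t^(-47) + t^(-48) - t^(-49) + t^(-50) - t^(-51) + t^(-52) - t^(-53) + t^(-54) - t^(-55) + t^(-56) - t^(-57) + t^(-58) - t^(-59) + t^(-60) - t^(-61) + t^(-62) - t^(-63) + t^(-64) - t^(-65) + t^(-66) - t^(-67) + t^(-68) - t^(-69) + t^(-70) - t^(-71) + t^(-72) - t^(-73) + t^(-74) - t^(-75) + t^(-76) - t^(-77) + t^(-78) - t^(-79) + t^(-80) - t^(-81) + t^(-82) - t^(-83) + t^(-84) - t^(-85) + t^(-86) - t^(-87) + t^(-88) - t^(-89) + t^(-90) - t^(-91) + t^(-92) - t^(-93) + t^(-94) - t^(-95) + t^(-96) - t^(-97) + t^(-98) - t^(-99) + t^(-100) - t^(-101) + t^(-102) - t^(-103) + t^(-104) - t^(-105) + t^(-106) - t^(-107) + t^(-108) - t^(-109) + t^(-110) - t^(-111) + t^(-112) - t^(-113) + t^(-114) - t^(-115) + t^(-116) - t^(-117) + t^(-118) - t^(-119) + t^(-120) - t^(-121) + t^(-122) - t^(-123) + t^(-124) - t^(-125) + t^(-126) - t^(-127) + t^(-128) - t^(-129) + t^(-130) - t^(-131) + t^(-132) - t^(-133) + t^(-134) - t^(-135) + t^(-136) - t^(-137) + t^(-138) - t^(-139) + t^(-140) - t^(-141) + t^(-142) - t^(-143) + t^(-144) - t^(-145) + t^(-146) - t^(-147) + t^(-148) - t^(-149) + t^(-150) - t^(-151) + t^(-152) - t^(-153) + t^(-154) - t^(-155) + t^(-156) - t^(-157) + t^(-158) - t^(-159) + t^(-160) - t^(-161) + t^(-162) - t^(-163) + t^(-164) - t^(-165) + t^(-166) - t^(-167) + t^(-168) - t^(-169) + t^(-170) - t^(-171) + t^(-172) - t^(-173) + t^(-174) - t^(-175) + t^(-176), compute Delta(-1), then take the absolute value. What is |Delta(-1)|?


Step 1: The polynomial has 353 terms with alternating signs, exponents from 176 down to -176.
Step 2: Substitute t = -1. The i-th term has coefficient (-1)^i and exponent (m-i),
  so its value is (-1)^i * (-1)^(m-i) = (-1)^m = 1 for every i.
Step 3: All 353 terms equal 1, so Delta(-1) = 353 * (1) = 353
Step 4: |Delta(-1)| = 353

353


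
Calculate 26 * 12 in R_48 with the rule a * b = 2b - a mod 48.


26 * 12 = 2*12 - 26 mod 48
= 24 - 26 mod 48
= -2 mod 48 = 46

46


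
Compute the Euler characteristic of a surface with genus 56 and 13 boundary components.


chi = 2 - 2g - b
= 2 - 2*56 - 13
= 2 - 112 - 13 = -123

-123


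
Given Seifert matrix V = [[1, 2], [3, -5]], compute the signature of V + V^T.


Step 1: V + V^T = [[2, 5], [5, -10]]
Step 2: trace = -8, det = -45
Step 3: Discriminant = (-8)^2 - 4*(-45) = 244
Step 4: Eigenvalues: 3.81025, -11.8102
Step 5: Signature = (# positive eigenvalues) - (# negative eigenvalues) = 0

0


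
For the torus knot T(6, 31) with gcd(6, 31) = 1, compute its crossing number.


For a torus knot T(p, q) with gcd(p,q)=1,
the crossing number is min(p*(q-1), q*(p-1)).
p*(q-1) = 6*30 = 180
q*(p-1) = 31*5 = 155
min(180, 155) = 155

155


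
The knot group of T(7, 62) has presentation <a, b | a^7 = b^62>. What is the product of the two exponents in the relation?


The relation is a^7 = b^62.
Product of exponents = 7 * 62
= 434

434


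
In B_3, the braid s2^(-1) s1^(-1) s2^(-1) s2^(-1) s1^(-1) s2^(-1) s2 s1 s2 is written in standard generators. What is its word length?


The word length counts the number of generators (including inverses).
Listing each generator: s2^(-1), s1^(-1), s2^(-1), s2^(-1), s1^(-1), s2^(-1), s2, s1, s2
There are 9 generators in this braid word.

9


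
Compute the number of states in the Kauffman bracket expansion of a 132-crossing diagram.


Each crossing contributes 2 choices (A-smoothing or B-smoothing).
Total states = 2^132 = 5444517870735015415413993718908291383296

5444517870735015415413993718908291383296


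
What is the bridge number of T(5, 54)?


The bridge number of T(p,q) is min(p,q).
min(5, 54) = 5

5


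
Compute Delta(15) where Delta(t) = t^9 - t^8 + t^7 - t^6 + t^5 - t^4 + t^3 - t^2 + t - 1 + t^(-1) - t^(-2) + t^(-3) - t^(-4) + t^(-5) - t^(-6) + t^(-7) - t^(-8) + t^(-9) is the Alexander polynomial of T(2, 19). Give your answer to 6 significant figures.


Substituting t = 15 into Delta(t) = t^9 - t^8 + t^7 - t^6 + t^5 - t^4 + t^3 - t^2 + t - 1 + t^(-1) - t^(-2) + t^(-3) - t^(-4) + t^(-5) - t^(-6) + t^(-7) - t^(-8) + t^(-9):
Term values: (38443359375) + (-2562890625) + (170859375) + (-11390625) + (759375) + (-50625) + (3375) + (-225) + (15) + (-1) + (0.0666667) + (-0.00444444) + (0.000296296) + (-1.97531e-05) + (1.31687e-06) + (-8.77915e-08) + (5.85277e-09) + (-3.90184e-10) + (2.60123e-11)
Sum = 3.604064941e+10
Rounded to 6 significant figures: 3.60406e+10

3.60406e+10


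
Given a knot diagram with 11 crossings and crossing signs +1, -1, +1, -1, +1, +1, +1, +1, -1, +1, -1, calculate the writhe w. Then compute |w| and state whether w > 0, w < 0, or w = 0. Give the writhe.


Step 1: Count positive crossings (+1).
Positive crossings: 7
Step 2: Count negative crossings (-1).
Negative crossings: 4
Step 3: Writhe = (positive) - (negative)
w = 7 - 4 = 3
Step 4: |w| = 3, and w is positive

3


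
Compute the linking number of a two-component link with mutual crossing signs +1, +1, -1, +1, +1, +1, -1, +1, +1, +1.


Step 1: Count positive crossings: 8
Step 2: Count negative crossings: 2
Step 3: Sum of signs = 8 - 2 = 6
Step 4: Linking number = sum/2 = 6/2 = 3

3


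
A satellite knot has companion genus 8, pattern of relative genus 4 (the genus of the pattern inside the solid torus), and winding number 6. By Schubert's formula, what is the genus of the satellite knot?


Schubert: g(satellite) = g_rel(pattern) + |winding| * g(companion),
where g_rel(pattern) is the genus of the pattern relative to the solid torus.
= 4 + 6 * 8
= 4 + 48 = 52

52


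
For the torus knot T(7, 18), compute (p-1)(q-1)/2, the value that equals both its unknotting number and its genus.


For a torus knot T(p,q), both the unknotting number and genus equal (p-1)(q-1)/2.
= (7-1)(18-1)/2
= 6*17/2
= 102/2 = 51

51


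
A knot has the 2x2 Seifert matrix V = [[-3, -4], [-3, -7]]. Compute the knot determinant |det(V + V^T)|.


Step 1: Form V + V^T where V = [[-3, -4], [-3, -7]]
  V^T = [[-3, -3], [-4, -7]]
  V + V^T = [[-6, -7], [-7, -14]]
Step 2: det(V + V^T) = (-6)*(-14) - (-7)*(-7)
  = 84 - 49 = 35
Step 3: Knot determinant = |det(V + V^T)| = |35| = 35

35


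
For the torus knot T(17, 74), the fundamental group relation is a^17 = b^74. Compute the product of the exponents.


The relation is a^17 = b^74.
Product of exponents = 17 * 74
= 1258

1258


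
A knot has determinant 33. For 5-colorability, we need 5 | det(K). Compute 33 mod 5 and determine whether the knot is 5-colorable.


Step 1: A knot is p-colorable if and only if p divides its determinant.
Step 2: Compute 33 mod 5.
33 = 6 * 5 + 3
Step 3: 33 mod 5 = 3
Step 4: The knot is 5-colorable: no

3


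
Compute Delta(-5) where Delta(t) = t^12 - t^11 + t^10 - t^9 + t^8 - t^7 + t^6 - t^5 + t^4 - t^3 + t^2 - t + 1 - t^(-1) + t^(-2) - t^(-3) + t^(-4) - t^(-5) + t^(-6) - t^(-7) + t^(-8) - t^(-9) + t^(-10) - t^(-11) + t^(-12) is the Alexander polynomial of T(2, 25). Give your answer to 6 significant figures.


Substituting t = -5 into Delta(t) = t^12 - t^11 + t^10 - t^9 + t^8 - t^7 + t^6 - t^5 + t^4 - t^3 + t^2 - t + 1 - t^(-1) + t^(-2) - t^(-3) + t^(-4) - t^(-5) + t^(-6) - t^(-7) + t^(-8) - t^(-9) + t^(-10) - t^(-11) + t^(-12):
Term values: (244140625) + (48828125) + (9765625) + (1953125) + (390625) + (78125) + (15625) + (3125) + (625) + (125) + (25) + (5) + (1) + (0.2) + (0.04) + (0.008) + (0.0016) + (0.00032) + (6.4e-05) + (1.28e-05) + (2.56e-06) + (5.12e-07) + (1.024e-07) + (2.048e-08) + (4.096e-09)
Sum = 305175781.3
Rounded to 6 significant figures: 3.05176e+08

3.05176e+08


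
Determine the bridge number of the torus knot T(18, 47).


The bridge number of T(p,q) is min(p,q).
min(18, 47) = 18

18


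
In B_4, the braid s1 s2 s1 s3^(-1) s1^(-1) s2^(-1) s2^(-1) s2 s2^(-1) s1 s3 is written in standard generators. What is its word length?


The word length counts the number of generators (including inverses).
Listing each generator: s1, s2, s1, s3^(-1), s1^(-1), s2^(-1), s2^(-1), s2, s2^(-1), s1, s3
There are 11 generators in this braid word.

11


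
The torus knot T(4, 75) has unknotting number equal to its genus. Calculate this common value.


For a torus knot T(p,q), both the unknotting number and genus equal (p-1)(q-1)/2.
= (4-1)(75-1)/2
= 3*74/2
= 222/2 = 111

111


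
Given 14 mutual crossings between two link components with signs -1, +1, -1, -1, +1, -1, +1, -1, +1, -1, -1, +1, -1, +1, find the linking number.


Step 1: Count positive crossings: 6
Step 2: Count negative crossings: 8
Step 3: Sum of signs = 6 - 8 = -2
Step 4: Linking number = sum/2 = -2/2 = -1

-1


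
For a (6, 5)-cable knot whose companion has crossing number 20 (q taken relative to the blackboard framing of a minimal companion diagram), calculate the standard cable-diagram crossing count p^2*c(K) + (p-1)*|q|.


Step 1: Each of the c(K) crossings of the companion diagram becomes p*p = p^2 crossings among the p parallel strands, and each of the |q| twists s_1 s_2 ... s_(p-1) adds (p-1) crossings.
  Crossings = p^2 * c(K) + (p-1)*|q|
Step 2: = 6^2 * 20 + (6-1)*5
Step 3: = 36*20 + 5*5
Step 4: = 720 + 25 = 745

745


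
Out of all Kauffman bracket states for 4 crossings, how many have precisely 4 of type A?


We choose which 4 of 4 crossings get A-smoothings.
C(4, 4) = 4! / (4! * 0!)
= 1

1


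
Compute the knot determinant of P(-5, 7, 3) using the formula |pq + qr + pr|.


Step 1: Compute pq + qr + pr.
pq = (-5)*7 = -35
qr = 7*3 = 21
pr = (-5)*3 = -15
pq + qr + pr = -35 + 21 + (-15) = -29
Step 2: Take absolute value.
det(P(-5,7,3)) = |-29| = 29

29


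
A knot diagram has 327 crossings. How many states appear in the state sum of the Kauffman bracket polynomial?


Each crossing contributes 2 choices (A-smoothing or B-smoothing).
Total states = 2^327 = 273406340597876490546562778389702670669146178861651554553221325801244124899921990402939147127881728

273406340597876490546562778389702670669146178861651554553221325801244124899921990402939147127881728


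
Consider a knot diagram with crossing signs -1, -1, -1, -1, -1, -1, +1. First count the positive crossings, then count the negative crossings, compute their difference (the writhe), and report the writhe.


Step 1: Count positive crossings (+1).
Positive crossings: 1
Step 2: Count negative crossings (-1).
Negative crossings: 6
Step 3: Writhe = (positive) - (negative)
w = 1 - 6 = -5
Step 4: |w| = 5, and w is negative

-5


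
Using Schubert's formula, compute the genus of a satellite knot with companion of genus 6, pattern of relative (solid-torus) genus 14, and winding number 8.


Schubert: g(satellite) = g_rel(pattern) + |winding| * g(companion),
where g_rel(pattern) is the genus of the pattern relative to the solid torus.
= 14 + 8 * 6
= 14 + 48 = 62

62


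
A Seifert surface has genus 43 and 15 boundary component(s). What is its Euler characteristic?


chi = 2 - 2g - b
= 2 - 2*43 - 15
= 2 - 86 - 15 = -99

-99


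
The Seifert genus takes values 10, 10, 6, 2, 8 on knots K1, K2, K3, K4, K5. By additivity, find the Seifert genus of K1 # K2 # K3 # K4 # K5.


The Seifert genus is additive under connected sum.
Seifert genus(K1 # K2 # K3 # K4 # K5) = (10) + (10) + (6) + (2) + (8)
= 36

36


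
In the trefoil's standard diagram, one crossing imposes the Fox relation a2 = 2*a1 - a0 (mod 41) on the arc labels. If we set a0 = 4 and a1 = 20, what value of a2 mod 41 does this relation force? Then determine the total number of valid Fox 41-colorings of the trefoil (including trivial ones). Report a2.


Step 1: Apply the given crossing relation 2*a1 - a0 - a2 = 0 (mod 41).
  a2 = 2*a1 - a0 mod 41
  a2 = 2*20 - 4 mod 41
  a2 = 40 - 4 mod 41
  a2 = 36 mod 41 = 36
Step 2: The trefoil has determinant 3.
  Number of Fox p-colorings (p prime) is p^2 if p = 3, else p.
  Since 41 does not divide 3, only trivial (constant) colorings exist.
  (So the trial a0 = 4, a1 = 20 with a0 != a1 does NOT extend to a valid coloring of the whole trefoil: the other two crossing relations require 3*(a1 - a0) = 0 (mod 41), which fails.)
  Total colorings = 41
Step 3: a2 = 36, total Fox 41-colorings = 41

36


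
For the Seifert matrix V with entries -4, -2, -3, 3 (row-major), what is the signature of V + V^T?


Step 1: V + V^T = [[-8, -5], [-5, 6]]
Step 2: trace = -2, det = -73
Step 3: Discriminant = (-2)^2 - 4*(-73) = 296
Step 4: Eigenvalues: 7.60233, -9.60233
Step 5: Signature = (# positive eigenvalues) - (# negative eigenvalues) = 0

0


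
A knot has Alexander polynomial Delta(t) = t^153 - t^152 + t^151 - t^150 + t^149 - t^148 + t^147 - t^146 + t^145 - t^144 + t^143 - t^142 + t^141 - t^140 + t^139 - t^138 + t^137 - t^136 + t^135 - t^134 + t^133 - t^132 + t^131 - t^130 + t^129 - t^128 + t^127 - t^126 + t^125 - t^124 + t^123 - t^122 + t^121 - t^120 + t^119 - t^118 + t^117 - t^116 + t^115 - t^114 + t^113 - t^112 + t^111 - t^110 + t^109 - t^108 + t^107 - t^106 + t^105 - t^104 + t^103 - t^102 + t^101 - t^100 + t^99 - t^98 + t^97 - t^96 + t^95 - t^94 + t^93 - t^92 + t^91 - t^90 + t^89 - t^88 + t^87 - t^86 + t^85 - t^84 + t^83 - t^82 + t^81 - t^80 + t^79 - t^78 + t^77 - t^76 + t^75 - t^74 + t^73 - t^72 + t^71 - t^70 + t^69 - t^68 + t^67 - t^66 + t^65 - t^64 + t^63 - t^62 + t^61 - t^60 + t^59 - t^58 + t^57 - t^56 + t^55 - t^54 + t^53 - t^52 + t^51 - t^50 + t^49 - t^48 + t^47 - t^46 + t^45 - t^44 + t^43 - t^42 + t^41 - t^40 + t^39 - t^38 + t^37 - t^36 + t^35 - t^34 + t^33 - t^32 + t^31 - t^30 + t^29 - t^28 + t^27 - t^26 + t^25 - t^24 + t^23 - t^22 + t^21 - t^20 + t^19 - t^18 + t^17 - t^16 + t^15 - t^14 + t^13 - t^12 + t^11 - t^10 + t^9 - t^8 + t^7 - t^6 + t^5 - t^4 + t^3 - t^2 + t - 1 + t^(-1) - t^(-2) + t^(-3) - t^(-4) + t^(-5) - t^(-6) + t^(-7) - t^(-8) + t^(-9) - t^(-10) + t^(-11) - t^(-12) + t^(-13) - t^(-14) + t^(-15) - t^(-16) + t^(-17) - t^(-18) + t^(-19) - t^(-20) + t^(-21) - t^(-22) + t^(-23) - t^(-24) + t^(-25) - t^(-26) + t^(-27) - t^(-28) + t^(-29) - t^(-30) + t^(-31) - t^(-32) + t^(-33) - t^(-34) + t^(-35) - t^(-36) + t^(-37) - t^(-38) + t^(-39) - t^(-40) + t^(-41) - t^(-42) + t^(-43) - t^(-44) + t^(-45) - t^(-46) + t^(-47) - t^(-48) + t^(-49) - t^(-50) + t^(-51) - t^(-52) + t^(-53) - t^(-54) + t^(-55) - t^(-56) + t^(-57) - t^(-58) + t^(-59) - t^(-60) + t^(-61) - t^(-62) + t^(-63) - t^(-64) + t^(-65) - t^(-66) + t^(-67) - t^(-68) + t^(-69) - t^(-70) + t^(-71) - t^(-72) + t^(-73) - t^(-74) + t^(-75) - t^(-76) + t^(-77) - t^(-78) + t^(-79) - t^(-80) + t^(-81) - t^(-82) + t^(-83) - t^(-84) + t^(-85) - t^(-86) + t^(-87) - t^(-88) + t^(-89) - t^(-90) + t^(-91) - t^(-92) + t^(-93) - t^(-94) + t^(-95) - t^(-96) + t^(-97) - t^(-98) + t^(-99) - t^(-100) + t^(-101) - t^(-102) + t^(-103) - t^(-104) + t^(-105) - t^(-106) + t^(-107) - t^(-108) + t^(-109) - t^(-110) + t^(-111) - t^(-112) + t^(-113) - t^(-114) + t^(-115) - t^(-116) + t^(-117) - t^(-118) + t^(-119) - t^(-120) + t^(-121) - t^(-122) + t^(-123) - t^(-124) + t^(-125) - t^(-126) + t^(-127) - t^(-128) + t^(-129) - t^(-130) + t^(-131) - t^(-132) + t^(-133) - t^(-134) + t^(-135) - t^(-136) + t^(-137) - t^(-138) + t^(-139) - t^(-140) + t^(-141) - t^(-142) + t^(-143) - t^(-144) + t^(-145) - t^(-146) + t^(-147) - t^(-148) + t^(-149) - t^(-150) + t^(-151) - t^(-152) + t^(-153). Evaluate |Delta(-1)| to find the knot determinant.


Step 1: The polynomial has 307 terms with alternating signs, exponents from 153 down to -153.
Step 2: Substitute t = -1. The i-th term has coefficient (-1)^i and exponent (m-i),
  so its value is (-1)^i * (-1)^(m-i) = (-1)^m = -1 for every i.
Step 3: All 307 terms equal -1, so Delta(-1) = 307 * (-1) = -307
Step 4: |Delta(-1)| = 307

307


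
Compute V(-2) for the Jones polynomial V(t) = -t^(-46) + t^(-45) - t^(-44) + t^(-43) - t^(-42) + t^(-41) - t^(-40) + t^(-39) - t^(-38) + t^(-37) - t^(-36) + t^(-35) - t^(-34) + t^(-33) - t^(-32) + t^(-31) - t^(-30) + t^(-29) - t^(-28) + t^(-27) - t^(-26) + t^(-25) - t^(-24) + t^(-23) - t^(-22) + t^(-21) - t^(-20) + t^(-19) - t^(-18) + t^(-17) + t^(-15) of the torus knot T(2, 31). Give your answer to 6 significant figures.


Substituting t = -2 into V(t) = -t^(-46) + t^(-45) - t^(-44) + t^(-43) - t^(-42) + t^(-41) - t^(-40) + t^(-39) - t^(-38) + t^(-37) - t^(-36) + t^(-35) - t^(-34) + t^(-33) - t^(-32) + t^(-31) - t^(-30) + t^(-29) - t^(-28) + t^(-27) - t^(-26) + t^(-25) - t^(-24) + t^(-23) - t^(-22) + t^(-21) - t^(-20) + t^(-19) - t^(-18) + t^(-17) + t^(-15):
  (-)t^(-46) = -1.42109e-14
  (+)t^(-45) = -2.84217e-14
  (-)t^(-44) = -5.68434e-14
  (+)t^(-43) = -1.13687e-13
  (-)t^(-42) = -2.27374e-13
  (+)t^(-41) = -4.54747e-13
  (-)t^(-40) = -9.09495e-13
  (+)t^(-39) = -1.81899e-12
  (-)t^(-38) = -3.63798e-12
  (+)t^(-37) = -7.27596e-12
  (-)t^(-36) = -1.45519e-11
  (+)t^(-35) = -2.91038e-11
  (-)t^(-34) = -5.82077e-11
  (+)t^(-33) = -1.16415e-10
  (-)t^(-32) = -2.32831e-10
  (+)t^(-31) = -4.65661e-10
  (-)t^(-30) = -9.31323e-10
  (+)t^(-29) = -1.86265e-09
  (-)t^(-28) = -3.72529e-09
  (+)t^(-27) = -7.45058e-09
  (-)t^(-26) = -1.49012e-08
  (+)t^(-25) = -2.98023e-08
  (-)t^(-24) = -5.96046e-08
  (+)t^(-23) = -1.19209e-07
  (-)t^(-22) = -2.38419e-07
  (+)t^(-21) = -4.76837e-07
  (-)t^(-20) = -9.53674e-07
  (+)t^(-19) = -1.90735e-06
  (-)t^(-18) = -3.8147e-06
  (+)t^(-17) = -7.62939e-06
  (+)t^(-15) = -3.05176e-05
Sum = (-1.42109e-14) + (-2.84217e-14) + (-5.68434e-14) + (-1.13687e-13) + (-2.27374e-13) + (-4.54747e-13) + (-9.09495e-13) + (-1.81899e-12) + (-3.63798e-12) + (-7.27596e-12) + (-1.45519e-11) + (-2.91038e-11) + (-5.82077e-11) + (-1.16415e-10) + (-2.32831e-10) + (-4.65661e-10) + (-9.31323e-10) + (-1.86265e-09) + (-3.72529e-09) + (-7.45058e-09) + (-1.49012e-08) + (-2.98023e-08) + (-5.96046e-08) + (-1.19209e-07) + (-2.38419e-07) + (-4.76837e-07) + (-9.53674e-07) + (-1.90735e-06) + (-3.8147e-06) + (-7.62939e-06) + (-3.05176e-05)
= -4.577636717e-05
Rounded to 6 significant figures: -4.57764e-05

-4.57764e-05


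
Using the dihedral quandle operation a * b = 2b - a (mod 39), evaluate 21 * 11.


21 * 11 = 2*11 - 21 mod 39
= 22 - 21 mod 39
= 1 mod 39 = 1

1


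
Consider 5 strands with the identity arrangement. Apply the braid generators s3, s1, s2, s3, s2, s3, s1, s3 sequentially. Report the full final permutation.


Starting with identity [1, 2, 3, 4, 5].
Apply generators in sequence:
  After s3: [1, 2, 4, 3, 5]
  After s1: [2, 1, 4, 3, 5]
  After s2: [2, 4, 1, 3, 5]
  After s3: [2, 4, 3, 1, 5]
  After s2: [2, 3, 4, 1, 5]
  After s3: [2, 3, 1, 4, 5]
  After s1: [3, 2, 1, 4, 5]
  After s3: [3, 2, 4, 1, 5]
Final permutation: [3, 2, 4, 1, 5]

[3, 2, 4, 1, 5]


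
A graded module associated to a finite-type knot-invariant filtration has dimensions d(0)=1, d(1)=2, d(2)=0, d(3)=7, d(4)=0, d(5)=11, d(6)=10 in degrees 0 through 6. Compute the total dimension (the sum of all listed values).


Total dimension = d(0) + d(1) + ... + d(6)
= 1 + 2 + 0 + 7 + 0 + 11 + 10
= 31

31


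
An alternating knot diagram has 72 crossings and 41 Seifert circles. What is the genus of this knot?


For alternating knots, g = (c - s + 1)/2.
= (72 - 41 + 1)/2
= 32/2 = 16

16


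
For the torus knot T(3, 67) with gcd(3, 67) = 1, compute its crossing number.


For a torus knot T(p, q) with gcd(p,q)=1,
the crossing number is min(p*(q-1), q*(p-1)).
p*(q-1) = 3*66 = 198
q*(p-1) = 67*2 = 134
min(198, 134) = 134

134


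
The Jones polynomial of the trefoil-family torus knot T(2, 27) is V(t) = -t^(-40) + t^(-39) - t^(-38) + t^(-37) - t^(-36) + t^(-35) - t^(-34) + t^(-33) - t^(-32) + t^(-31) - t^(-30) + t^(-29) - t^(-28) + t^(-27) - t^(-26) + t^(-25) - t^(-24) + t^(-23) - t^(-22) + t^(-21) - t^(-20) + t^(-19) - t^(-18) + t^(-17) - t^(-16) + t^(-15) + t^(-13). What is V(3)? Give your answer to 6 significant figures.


Substituting t = 3 into V(t) = -t^(-40) + t^(-39) - t^(-38) + t^(-37) - t^(-36) + t^(-35) - t^(-34) + t^(-33) - t^(-32) + t^(-31) - t^(-30) + t^(-29) - t^(-28) + t^(-27) - t^(-26) + t^(-25) - t^(-24) + t^(-23) - t^(-22) + t^(-21) - t^(-20) + t^(-19) - t^(-18) + t^(-17) - t^(-16) + t^(-15) + t^(-13):
  (-)t^(-40) = -8.22526e-20
  (+)t^(-39) = 2.46758e-19
  (-)t^(-38) = -7.40274e-19
  (+)t^(-37) = 2.22082e-18
  (-)t^(-36) = -6.66246e-18
  (+)t^(-35) = 1.99874e-17
  (-)t^(-34) = -5.99622e-17
  (+)t^(-33) = 1.79887e-16
  (-)t^(-32) = -5.3966e-16
  (+)t^(-31) = 1.61898e-15
  (-)t^(-30) = -4.85694e-15
  (+)t^(-29) = 1.45708e-14
  (-)t^(-28) = -4.37124e-14
  (+)t^(-27) = 1.31137e-13
  (-)t^(-26) = -3.93412e-13
  (+)t^(-25) = 1.18024e-12
  (-)t^(-24) = -3.54071e-12
  (+)t^(-23) = 1.06221e-11
  (-)t^(-22) = -3.18664e-11
  (+)t^(-21) = 9.55991e-11
  (-)t^(-20) = -2.86797e-10
  (+)t^(-19) = 8.60392e-10
  (-)t^(-18) = -2.58117e-09
  (+)t^(-17) = 7.74352e-09
  (-)t^(-16) = -2.32306e-08
  (+)t^(-15) = 6.96917e-08
  (+)t^(-13) = 6.27225e-07
Sum = (-8.22526e-20) + (2.46758e-19) + (-7.40274e-19) + (2.22082e-18) + (-6.66246e-18) + (1.99874e-17) + (-5.99622e-17) + (1.79887e-16) + (-5.3966e-16) + (1.61898e-15) + (-4.85694e-15) + (1.45708e-14) + (-4.37124e-14) + (1.31137e-13) + (-3.93412e-13) + (1.18024e-12) + (-3.54071e-12) + (1.06221e-11) + (-3.18664e-11) + (9.55991e-11) + (-2.86797e-10) + (8.60392e-10) + (-2.58117e-09) + (7.74352e-09) + (-2.32306e-08) + (6.96917e-08) + (6.27225e-07)
= 6.794942639e-07
Rounded to 6 significant figures: 6.79494e-07

6.79494e-07


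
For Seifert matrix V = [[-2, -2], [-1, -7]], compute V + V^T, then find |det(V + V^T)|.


Step 1: Form V + V^T where V = [[-2, -2], [-1, -7]]
  V^T = [[-2, -1], [-2, -7]]
  V + V^T = [[-4, -3], [-3, -14]]
Step 2: det(V + V^T) = (-4)*(-14) - (-3)*(-3)
  = 56 - 9 = 47
Step 3: Knot determinant = |det(V + V^T)| = |47| = 47

47


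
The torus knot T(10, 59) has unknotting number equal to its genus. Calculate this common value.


For a torus knot T(p,q), both the unknotting number and genus equal (p-1)(q-1)/2.
= (10-1)(59-1)/2
= 9*58/2
= 522/2 = 261

261


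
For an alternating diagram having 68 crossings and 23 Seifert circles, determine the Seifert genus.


For alternating knots, g = (c - s + 1)/2.
= (68 - 23 + 1)/2
= 46/2 = 23

23


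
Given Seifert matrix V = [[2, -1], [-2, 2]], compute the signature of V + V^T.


Step 1: V + V^T = [[4, -3], [-3, 4]]
Step 2: trace = 8, det = 7
Step 3: Discriminant = 8^2 - 4*7 = 36
Step 4: Eigenvalues: 7, 1
Step 5: Signature = (# positive eigenvalues) - (# negative eigenvalues) = 2

2


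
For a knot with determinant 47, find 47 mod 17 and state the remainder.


Step 1: A knot is p-colorable if and only if p divides its determinant.
Step 2: Compute 47 mod 17.
47 = 2 * 17 + 13
Step 3: 47 mod 17 = 13
Step 4: The knot is 17-colorable: no

13


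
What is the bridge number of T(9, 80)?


The bridge number of T(p,q) is min(p,q).
min(9, 80) = 9

9


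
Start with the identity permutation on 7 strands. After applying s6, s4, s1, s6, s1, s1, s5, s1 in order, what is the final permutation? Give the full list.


Starting with identity [1, 2, 3, 4, 5, 6, 7].
Apply generators in sequence:
  After s6: [1, 2, 3, 4, 5, 7, 6]
  After s4: [1, 2, 3, 5, 4, 7, 6]
  After s1: [2, 1, 3, 5, 4, 7, 6]
  After s6: [2, 1, 3, 5, 4, 6, 7]
  After s1: [1, 2, 3, 5, 4, 6, 7]
  After s1: [2, 1, 3, 5, 4, 6, 7]
  After s5: [2, 1, 3, 5, 6, 4, 7]
  After s1: [1, 2, 3, 5, 6, 4, 7]
Final permutation: [1, 2, 3, 5, 6, 4, 7]

[1, 2, 3, 5, 6, 4, 7]


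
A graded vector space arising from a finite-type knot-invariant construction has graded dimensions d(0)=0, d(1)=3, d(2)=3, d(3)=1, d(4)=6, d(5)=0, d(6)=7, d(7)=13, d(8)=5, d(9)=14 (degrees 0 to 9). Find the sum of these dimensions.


Total dimension = d(0) + d(1) + ... + d(9)
= 0 + 3 + 3 + 1 + 6 + 0 + 7 + 13 + 5 + 14
= 52

52


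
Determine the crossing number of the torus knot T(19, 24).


For a torus knot T(p, q) with gcd(p,q)=1,
the crossing number is min(p*(q-1), q*(p-1)).
p*(q-1) = 19*23 = 437
q*(p-1) = 24*18 = 432
min(437, 432) = 432

432


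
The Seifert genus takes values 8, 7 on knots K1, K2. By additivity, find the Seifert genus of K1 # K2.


The Seifert genus is additive under connected sum.
Seifert genus(K1 # K2) = (8) + (7)
= 15

15


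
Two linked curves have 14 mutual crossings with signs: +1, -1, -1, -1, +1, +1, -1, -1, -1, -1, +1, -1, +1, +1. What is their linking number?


Step 1: Count positive crossings: 6
Step 2: Count negative crossings: 8
Step 3: Sum of signs = 6 - 8 = -2
Step 4: Linking number = sum/2 = -2/2 = -1

-1


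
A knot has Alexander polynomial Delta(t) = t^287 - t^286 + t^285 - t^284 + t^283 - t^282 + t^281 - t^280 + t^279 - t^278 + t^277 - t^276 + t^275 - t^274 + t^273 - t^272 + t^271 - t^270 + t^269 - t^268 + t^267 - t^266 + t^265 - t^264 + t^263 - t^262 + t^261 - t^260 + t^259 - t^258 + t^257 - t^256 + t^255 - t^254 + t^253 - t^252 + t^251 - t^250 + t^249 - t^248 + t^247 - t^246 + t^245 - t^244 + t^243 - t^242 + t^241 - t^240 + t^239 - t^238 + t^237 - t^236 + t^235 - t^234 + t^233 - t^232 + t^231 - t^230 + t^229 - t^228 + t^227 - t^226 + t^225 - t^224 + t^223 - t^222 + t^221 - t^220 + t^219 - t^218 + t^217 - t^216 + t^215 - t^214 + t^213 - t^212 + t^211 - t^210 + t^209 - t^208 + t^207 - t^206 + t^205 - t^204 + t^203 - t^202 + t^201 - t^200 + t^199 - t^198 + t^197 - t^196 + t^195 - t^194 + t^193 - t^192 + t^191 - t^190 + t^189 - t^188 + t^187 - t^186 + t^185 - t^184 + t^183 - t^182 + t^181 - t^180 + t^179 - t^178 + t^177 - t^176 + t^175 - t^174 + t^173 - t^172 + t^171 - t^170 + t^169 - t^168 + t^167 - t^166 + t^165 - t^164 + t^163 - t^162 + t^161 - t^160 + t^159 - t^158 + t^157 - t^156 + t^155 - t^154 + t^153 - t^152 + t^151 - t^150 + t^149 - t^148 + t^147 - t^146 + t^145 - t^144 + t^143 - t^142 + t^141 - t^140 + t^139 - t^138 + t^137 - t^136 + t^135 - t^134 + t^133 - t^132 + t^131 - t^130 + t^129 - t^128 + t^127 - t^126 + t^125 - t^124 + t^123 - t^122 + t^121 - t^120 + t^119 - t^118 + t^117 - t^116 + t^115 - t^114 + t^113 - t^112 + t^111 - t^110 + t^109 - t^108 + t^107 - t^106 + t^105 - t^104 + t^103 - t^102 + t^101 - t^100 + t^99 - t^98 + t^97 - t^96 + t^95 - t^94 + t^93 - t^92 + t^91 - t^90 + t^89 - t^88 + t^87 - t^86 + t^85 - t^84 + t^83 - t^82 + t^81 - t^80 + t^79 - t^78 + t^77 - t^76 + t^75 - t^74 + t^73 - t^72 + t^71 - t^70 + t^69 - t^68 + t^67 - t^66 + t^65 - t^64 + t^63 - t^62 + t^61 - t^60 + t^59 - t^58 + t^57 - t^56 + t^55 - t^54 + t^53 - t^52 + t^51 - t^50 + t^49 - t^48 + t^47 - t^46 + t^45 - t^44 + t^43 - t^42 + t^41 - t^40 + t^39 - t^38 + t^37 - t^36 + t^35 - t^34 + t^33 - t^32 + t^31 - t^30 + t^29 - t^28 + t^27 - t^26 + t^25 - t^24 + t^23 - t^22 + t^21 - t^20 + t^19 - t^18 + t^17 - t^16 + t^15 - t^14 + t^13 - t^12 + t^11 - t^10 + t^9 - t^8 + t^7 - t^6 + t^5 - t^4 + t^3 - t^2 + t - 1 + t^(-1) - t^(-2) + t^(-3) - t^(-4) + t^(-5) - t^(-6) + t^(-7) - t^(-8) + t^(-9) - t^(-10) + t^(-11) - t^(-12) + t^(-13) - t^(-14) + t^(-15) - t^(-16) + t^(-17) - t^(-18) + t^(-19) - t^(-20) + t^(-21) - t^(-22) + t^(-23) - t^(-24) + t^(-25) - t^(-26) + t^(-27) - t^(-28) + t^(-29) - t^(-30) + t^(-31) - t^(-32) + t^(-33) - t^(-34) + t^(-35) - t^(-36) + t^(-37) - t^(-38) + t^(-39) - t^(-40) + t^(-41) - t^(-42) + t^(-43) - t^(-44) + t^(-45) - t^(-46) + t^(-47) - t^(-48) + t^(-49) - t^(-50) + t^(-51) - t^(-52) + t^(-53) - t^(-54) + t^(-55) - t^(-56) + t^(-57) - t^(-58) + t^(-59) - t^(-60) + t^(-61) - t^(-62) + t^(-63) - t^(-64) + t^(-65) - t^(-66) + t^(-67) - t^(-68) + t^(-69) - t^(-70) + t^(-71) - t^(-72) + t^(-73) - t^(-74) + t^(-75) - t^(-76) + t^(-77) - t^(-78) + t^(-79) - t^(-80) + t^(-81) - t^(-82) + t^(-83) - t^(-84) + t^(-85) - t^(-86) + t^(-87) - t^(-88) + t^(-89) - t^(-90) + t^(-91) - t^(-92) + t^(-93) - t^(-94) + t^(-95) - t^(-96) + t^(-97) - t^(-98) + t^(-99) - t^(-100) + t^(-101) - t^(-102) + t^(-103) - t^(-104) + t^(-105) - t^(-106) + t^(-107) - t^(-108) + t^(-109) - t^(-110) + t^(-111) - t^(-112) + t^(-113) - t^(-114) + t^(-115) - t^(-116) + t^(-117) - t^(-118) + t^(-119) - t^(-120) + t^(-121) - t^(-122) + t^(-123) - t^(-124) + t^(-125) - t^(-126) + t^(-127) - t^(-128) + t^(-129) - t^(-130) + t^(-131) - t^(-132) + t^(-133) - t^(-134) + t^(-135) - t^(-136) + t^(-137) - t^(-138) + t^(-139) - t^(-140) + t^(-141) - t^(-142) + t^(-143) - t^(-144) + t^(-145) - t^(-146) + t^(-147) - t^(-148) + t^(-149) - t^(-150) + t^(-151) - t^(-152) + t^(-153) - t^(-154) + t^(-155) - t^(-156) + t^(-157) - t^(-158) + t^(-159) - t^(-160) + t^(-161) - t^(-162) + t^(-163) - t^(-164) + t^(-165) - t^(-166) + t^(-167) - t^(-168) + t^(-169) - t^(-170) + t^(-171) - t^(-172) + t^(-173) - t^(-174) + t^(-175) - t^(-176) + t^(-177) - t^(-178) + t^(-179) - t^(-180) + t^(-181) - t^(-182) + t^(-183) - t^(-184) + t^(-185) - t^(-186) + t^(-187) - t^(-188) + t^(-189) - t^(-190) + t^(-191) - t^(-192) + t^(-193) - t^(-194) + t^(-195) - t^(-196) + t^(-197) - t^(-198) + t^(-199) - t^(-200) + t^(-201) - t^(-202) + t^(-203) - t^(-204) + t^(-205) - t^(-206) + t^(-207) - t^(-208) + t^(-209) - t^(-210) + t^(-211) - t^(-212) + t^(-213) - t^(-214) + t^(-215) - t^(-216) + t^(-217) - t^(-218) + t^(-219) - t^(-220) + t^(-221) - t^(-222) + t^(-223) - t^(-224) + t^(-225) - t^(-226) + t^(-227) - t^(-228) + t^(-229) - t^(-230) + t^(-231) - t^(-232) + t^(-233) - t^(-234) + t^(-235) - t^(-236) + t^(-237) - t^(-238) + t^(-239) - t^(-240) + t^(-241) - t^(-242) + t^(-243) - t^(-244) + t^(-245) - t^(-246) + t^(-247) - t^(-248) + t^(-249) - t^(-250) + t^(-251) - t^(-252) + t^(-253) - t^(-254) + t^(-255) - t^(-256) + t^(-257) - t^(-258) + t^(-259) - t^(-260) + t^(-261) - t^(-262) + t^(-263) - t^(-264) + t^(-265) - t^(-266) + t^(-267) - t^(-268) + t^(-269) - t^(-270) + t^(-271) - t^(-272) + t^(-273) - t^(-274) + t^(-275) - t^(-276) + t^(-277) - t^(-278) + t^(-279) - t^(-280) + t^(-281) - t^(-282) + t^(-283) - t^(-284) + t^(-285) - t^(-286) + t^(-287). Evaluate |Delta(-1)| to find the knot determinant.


Step 1: The polynomial has 575 terms with alternating signs, exponents from 287 down to -287.
Step 2: Substitute t = -1. The i-th term has coefficient (-1)^i and exponent (m-i),
  so its value is (-1)^i * (-1)^(m-i) = (-1)^m = -1 for every i.
Step 3: All 575 terms equal -1, so Delta(-1) = 575 * (-1) = -575
Step 4: |Delta(-1)| = 575

575


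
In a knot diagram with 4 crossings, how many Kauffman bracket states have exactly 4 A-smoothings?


We choose which 4 of 4 crossings get A-smoothings.
C(4, 4) = 4! / (4! * 0!)
= 1

1


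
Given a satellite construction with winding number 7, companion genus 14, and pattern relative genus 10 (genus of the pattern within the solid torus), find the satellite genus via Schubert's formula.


Schubert: g(satellite) = g_rel(pattern) + |winding| * g(companion),
where g_rel(pattern) is the genus of the pattern relative to the solid torus.
= 10 + 7 * 14
= 10 + 98 = 108

108


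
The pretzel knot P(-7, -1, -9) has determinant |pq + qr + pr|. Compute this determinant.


Step 1: Compute pq + qr + pr.
pq = (-7)*(-1) = 7
qr = (-1)*(-9) = 9
pr = (-7)*(-9) = 63
pq + qr + pr = 7 + 9 + 63 = 79
Step 2: Take absolute value.
det(P(-7,-1,-9)) = |79| = 79

79


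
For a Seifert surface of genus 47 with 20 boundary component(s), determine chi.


chi = 2 - 2g - b
= 2 - 2*47 - 20
= 2 - 94 - 20 = -112

-112


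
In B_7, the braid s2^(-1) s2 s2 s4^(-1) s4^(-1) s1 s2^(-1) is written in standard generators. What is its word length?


The word length counts the number of generators (including inverses).
Listing each generator: s2^(-1), s2, s2, s4^(-1), s4^(-1), s1, s2^(-1)
There are 7 generators in this braid word.

7


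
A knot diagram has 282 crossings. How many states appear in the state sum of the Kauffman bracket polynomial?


Each crossing contributes 2 choices (A-smoothing or B-smoothing).
Total states = 2^282 = 7770675568902916283677847627294075626569627356208558085007249638955617140820833992704

7770675568902916283677847627294075626569627356208558085007249638955617140820833992704


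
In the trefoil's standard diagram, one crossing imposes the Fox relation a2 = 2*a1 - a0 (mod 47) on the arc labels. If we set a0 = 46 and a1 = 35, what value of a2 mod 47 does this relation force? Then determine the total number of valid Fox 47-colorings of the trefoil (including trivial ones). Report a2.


Step 1: Apply the given crossing relation 2*a1 - a0 - a2 = 0 (mod 47).
  a2 = 2*a1 - a0 mod 47
  a2 = 2*35 - 46 mod 47
  a2 = 70 - 46 mod 47
  a2 = 24 mod 47 = 24
Step 2: The trefoil has determinant 3.
  Number of Fox p-colorings (p prime) is p^2 if p = 3, else p.
  Since 47 does not divide 3, only trivial (constant) colorings exist.
  (So the trial a0 = 46, a1 = 35 with a0 != a1 does NOT extend to a valid coloring of the whole trefoil: the other two crossing relations require 3*(a1 - a0) = 0 (mod 47), which fails.)
  Total colorings = 47
Step 3: a2 = 24, total Fox 47-colorings = 47

24


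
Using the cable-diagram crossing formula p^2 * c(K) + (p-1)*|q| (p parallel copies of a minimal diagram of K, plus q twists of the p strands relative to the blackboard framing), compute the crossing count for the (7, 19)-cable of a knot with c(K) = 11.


Step 1: Each of the c(K) crossings of the companion diagram becomes p*p = p^2 crossings among the p parallel strands, and each of the |q| twists s_1 s_2 ... s_(p-1) adds (p-1) crossings.
  Crossings = p^2 * c(K) + (p-1)*|q|
Step 2: = 7^2 * 11 + (7-1)*19
Step 3: = 49*11 + 6*19
Step 4: = 539 + 114 = 653

653


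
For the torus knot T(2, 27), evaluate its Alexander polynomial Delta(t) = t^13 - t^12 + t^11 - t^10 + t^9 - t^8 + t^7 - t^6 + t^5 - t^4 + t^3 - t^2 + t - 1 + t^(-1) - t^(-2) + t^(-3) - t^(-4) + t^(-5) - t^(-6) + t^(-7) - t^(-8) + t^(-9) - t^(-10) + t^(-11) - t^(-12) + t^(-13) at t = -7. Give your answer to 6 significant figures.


Substituting t = -7 into Delta(t) = t^13 - t^12 + t^11 - t^10 + t^9 - t^8 + t^7 - t^6 + t^5 - t^4 + t^3 - t^2 + t - 1 + t^(-1) - t^(-2) + t^(-3) - t^(-4) + t^(-5) - t^(-6) + t^(-7) - t^(-8) + t^(-9) - t^(-10) + t^(-11) - t^(-12) + t^(-13):
Term values: (-96889010407) + (-13841287201) + (-1977326743) + (-282475249) + (-40353607) + (-5764801) + (-823543) + (-117649) + (-16807) + (-2401) + (-343) + (-49) + (-7) + (-1) + (-0.142857) + (-0.0204082) + (-0.00291545) + (-0.000416493) + (-5.9499e-05) + (-8.49986e-06) + (-1.21427e-06) + (-1.73467e-07) + (-2.47809e-08) + (-3.54013e-09) + (-5.05733e-10) + (-7.22476e-11) + (-1.03211e-11)
Sum = -1.130371788e+11
Rounded to 6 significant figures: -1.13037e+11

-1.13037e+11
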